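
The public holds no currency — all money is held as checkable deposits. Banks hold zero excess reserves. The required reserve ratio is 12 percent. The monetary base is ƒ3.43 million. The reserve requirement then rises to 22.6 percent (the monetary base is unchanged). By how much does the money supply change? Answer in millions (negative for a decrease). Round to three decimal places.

-13.406 million

Initially m₁ = 1 / (0.12) ≈ 8.33333, so M₁ = 8.33333 × 3.43 ≈ 28.5833 million.
After the change m₂ = 1 / (0.226) ≈ 4.42478, so M₂ = 4.42478 × 3.43 ≈ 15.177 million.
ΔM = M₂ − M₁ = 15.177 − 28.5833 = -13.4063 million.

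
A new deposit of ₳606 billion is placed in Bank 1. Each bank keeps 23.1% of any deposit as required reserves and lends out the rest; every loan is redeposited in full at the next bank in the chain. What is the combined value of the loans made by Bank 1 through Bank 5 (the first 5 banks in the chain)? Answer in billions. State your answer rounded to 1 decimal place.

Bank i lends (1 − rr)^i of the original deposit: Bank 1 lends 606·0.7690 = 466.0140, Bank 2 lends 606·0.7690² ≈ 358.3648, and so on.
Summing a geometric series: total = 606·[0.7690·(1 − 0.7690^5) / (1 − 0.7690)] ≈ 1474.8530 billion.

₳1474.9 billion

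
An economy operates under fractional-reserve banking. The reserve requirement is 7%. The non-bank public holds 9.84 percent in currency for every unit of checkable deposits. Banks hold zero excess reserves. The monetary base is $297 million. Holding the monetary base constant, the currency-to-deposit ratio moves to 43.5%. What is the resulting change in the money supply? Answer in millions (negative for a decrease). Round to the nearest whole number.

-1093 million

Initially m₁ = (1 + 0.0984) / (0.07 + 0.0984) ≈ 6.5226, so M₁ = 6.5226 × 297 = 1937.2122 million.
After the change m₂ = (1 + 0.435) / (0.07 + 0.435) ≈ 2.8416, so M₂ = 2.8416 × 297 = 843.9552 million.
ΔM = M₂ − M₁ = 843.9552 − 1937.2122 = -1093.257 million.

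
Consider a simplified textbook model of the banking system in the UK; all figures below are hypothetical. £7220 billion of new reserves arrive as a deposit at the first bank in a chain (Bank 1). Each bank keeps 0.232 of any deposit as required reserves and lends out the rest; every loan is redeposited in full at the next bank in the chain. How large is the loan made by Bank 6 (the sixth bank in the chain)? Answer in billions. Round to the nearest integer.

£1482 billion

Each bank lends a fraction (1 − rr) = 0.7680 of the deposit it receives, so Bank 6 receives 7220·0.7680^5 and lends 7220·0.7680^6 ≈ 1481.5098 billion.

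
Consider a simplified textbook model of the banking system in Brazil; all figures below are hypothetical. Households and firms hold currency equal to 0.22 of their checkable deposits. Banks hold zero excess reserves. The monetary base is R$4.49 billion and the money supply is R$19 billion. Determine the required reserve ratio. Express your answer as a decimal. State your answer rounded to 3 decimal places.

0.068

Using m = M/MB = 19/4.49 ≈ 4.231626. Since m = (1 + c)/(c + rr + e), the denominator satisfies c + rr + e = (1 + c)/m = (1 + 0.22) / 4.231626 ≈ 0.288305.
With c = 0.22 and e = 0, the required reserve ratio is 0.288305 − 0.22 − 0 = 0.068305.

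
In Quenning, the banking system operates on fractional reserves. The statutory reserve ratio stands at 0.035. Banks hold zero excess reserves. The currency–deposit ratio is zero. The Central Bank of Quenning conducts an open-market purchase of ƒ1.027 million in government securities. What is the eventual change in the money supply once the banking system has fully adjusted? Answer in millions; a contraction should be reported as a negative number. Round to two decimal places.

The simple money multiplier is m = 1/rr = 1/0.035 ≈ 28.5714.
An open-market purchase increases the monetary base by 1.027 million, so ΔM = m × ΔMB = 28.5714 × 1.027 ≈ 29.3428 million.

ƒ29.34 million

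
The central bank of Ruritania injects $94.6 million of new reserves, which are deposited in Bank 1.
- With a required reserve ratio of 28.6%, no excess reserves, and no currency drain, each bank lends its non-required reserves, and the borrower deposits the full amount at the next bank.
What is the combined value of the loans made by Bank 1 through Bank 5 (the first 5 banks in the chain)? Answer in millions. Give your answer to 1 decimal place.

Bank i lends (1 − rr)^i of the original deposit: Bank 1 lends 94.6·0.7140 = 67.5444, Bank 2 lends 94.6·0.7140² ≈ 48.2267, and so on.
Summing a geometric series: total = 94.6·[0.7140·(1 − 0.7140^5) / (1 − 0.7140)] ≈ 192.3450 million.

$192.3 million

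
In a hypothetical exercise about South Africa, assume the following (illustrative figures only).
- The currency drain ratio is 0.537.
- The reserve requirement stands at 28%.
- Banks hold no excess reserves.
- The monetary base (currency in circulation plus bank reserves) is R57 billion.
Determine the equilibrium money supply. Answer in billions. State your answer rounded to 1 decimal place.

The money multiplier is m = (1 + c) / (rr + c) = (1 + 0.537) / (0.28 + 0.537) ≈ 1.8813.
So M = m × MB = 1.8813 × 57 = 107.2341 billion.

R107.2 billion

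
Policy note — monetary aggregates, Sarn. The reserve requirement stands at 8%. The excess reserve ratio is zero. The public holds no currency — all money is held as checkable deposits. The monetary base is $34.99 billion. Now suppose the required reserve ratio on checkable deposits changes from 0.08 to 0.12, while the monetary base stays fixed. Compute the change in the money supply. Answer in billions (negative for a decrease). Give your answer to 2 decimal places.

-145.79 billion

Initially m₁ = 1 / (0.08) = 12.5, so M₁ = 12.5 × 34.99 = 437.375 billion.
After the change m₂ = 1 / (0.12) ≈ 8.33333, so M₂ = 8.33333 × 34.99 ≈ 291.5832 billion.
ΔM = M₂ − M₁ = 291.5832 − 437.375 = -145.7918 billion.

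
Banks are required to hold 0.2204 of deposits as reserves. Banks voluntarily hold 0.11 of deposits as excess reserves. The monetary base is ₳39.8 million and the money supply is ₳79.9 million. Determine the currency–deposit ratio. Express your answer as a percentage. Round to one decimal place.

33.4%

Using m = M/MB = 79.9/39.8 ≈ 2.007538. From m = (1 + c)/(c + rr + e), rearranging gives 1 + c = m·(c + rr + e), so c·(1 − m) = m·(rr + e) − 1.
Hence c = [m·(rr + e) − 1]/(1 − m) = [2.007538 × (0.2204 + 0.11) − 1] / (1 − 2.007538) ≈ 0.334190.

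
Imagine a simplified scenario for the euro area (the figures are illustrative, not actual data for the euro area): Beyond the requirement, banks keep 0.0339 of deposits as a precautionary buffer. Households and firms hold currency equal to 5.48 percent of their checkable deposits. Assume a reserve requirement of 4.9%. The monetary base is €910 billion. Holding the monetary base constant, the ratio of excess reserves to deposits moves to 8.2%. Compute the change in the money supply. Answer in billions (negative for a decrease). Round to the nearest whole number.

Initially m₁ = (1 + 0.0548) / (0.049 + 0.0339 + 0.0548) ≈ 7.6601, so M₁ = 7.6601 × 910 = 6970.691 billion.
After the change m₂ = (1 + 0.0548) / (0.049 + 0.082 + 0.0548) ≈ 5.6771, so M₂ = 5.6771 × 910 = 5166.161 billion.
ΔM = M₂ − M₁ = 5166.161 − 6970.691 = -1804.53 billion.

-1805 billion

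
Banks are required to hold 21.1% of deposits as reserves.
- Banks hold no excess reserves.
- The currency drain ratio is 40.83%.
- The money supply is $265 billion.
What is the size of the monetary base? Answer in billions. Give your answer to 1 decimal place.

The money multiplier is m = (1 + c) / (rr + c) = (1 + 0.4083) / (0.211 + 0.4083) ≈ 2.27402.
MB = M / m = 265 / 2.27402 ≈ 116.5337 billion.

$116.5 billion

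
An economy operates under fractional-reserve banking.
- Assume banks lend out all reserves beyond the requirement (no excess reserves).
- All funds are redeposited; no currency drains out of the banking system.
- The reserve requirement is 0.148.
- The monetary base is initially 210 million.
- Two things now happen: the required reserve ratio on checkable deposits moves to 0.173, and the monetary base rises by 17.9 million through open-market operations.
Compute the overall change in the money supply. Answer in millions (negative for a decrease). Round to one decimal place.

-101.6 million

Before: m₁ = 1 / (0.148) ≈ 6.75676, MB₁ = 210, so M₁ = 6.75676 × 210 = 1418.9196 million.
After: m₂ = 1 / (0.173) ≈ 5.78035, MB₂ = 210 + 17.9 = 227.9, so M₂ = 5.78035 × 227.9 ≈ 1317.3418 million.
ΔM = M₂ − M₁ = 1317.3418 − 1418.9196 = -101.5778 million.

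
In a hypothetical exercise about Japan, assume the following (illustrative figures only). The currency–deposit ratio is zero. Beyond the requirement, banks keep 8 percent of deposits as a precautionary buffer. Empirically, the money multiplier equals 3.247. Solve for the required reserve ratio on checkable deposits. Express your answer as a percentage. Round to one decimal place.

Using m = 3.247. Since m = (1 + c)/(c + rr + e), the denominator satisfies c + rr + e = (1 + c)/m = (1 + 0) / 3.247 ≈ 0.307977.
With c = 0 and e = 0.08, the required reserve ratio on checkable deposits is 0.307977 − 0 − 0.08 = 0.227977.

22.8%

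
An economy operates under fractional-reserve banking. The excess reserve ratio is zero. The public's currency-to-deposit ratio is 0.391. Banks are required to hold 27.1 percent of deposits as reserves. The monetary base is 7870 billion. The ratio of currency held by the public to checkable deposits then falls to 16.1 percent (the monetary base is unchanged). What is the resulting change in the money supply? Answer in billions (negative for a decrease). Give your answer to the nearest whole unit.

Initially m₁ = (1 + 0.391) / (0.271 + 0.391) ≈ 2.10121, so M₁ = 2.10121 × 7870 = 16536.5227 billion.
After the change m₂ = (1 + 0.161) / (0.271 + 0.161) = 2.68750, so M₂ = 2.68750 × 7870 = 21150.625 billion.
ΔM = M₂ − M₁ = 21150.625 − 16536.5227 = 4614.1023 billion.

4614 billion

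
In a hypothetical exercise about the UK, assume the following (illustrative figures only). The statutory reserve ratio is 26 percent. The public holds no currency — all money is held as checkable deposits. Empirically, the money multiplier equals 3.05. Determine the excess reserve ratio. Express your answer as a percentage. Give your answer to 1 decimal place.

6.8%

Using m = 3.05. Since m = (1 + c)/(c + rr + e), the denominator satisfies c + rr + e = (1 + c)/m = (1 + 0) / 3.05 ≈ 0.327869.
With c = 0 and rr = 0.26, the excess reserve ratio is 0.327869 − 0 − 0.26 = 0.067869.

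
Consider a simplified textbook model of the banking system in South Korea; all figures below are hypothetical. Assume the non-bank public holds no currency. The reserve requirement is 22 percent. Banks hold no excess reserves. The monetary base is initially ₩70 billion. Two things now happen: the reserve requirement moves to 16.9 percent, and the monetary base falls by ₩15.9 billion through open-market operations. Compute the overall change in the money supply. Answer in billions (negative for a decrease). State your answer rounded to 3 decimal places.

₩1.937 billion

Before: m₁ = 1 / (0.22) ≈ 4.545455, MB₁ = 70, so M₁ = 4.545455 × 70 ≈ 318.1818 billion.
After: m₂ = 1 / (0.169) ≈ 5.917160, MB₂ = 70 − 15.9 = 54.1, so M₂ = 5.917160 × 54.1 ≈ 320.1184 billion.
ΔM = M₂ − M₁ = 320.1184 − 318.1818 = 1.9366 billion.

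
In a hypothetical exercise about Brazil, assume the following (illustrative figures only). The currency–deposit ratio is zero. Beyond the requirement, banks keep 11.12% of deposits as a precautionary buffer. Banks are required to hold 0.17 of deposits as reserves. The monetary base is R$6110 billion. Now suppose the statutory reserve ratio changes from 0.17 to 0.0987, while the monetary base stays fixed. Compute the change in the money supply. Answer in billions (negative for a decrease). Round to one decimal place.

Initially m₁ = 1 / (0.17 + 0.1112) ≈ 3.556188, so M₁ = 3.556188 × 6110 ≈ 21728.3087 billion.
After the change m₂ = 1 / (0.0987 + 0.1112) ≈ 4.764173, so M₂ = 4.764173 × 6110 ≈ 29109.097 billion.
ΔM = M₂ − M₁ = 29109.097 − 21728.3087 = 7380.7883 billion.

R$7380.8 billion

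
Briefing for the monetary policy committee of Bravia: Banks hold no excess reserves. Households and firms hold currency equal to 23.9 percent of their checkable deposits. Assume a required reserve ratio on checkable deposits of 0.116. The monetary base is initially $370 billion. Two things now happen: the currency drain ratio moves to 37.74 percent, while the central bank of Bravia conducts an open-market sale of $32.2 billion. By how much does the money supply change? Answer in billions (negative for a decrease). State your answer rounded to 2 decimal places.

Before: m₁ = (1 + 0.239) / (0.116 + 0.239) ≈ 3.490141, MB₁ = 370, so M₁ = 3.490141 × 370 ≈ 1291.3522 billion.
After: m₂ = (1 + 0.3774) / (0.116 + 0.3774) ≈ 2.791650, MB₂ = 370 − 32.2 = 337.8, so M₂ = 2.791650 × 337.8 ≈ 943.0194 billion.
ΔM = M₂ − M₁ = 943.0194 − 1291.3522 = -348.3328 billion.

-348.33 billion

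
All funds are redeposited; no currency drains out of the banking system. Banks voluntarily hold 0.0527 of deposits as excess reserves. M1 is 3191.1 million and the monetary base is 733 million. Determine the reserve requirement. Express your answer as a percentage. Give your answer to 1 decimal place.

17.7%

Using m = M/MB = 3191.1/733 ≈ 4.353479. Since m = (1 + c)/(c + rr + e), the denominator satisfies c + rr + e = (1 + c)/m = (1 + 0) / 4.353479 ≈ 0.229701.
With c = 0 and e = 0.0527, the reserve requirement is 0.229701 − 0 − 0.0527 = 0.177001.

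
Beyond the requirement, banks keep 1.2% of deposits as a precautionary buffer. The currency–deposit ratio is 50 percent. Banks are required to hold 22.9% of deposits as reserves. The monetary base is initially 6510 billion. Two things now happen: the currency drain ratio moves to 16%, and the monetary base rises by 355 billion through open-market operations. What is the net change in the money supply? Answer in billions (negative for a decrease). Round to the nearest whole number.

Before: m₁ = (1 + 0.5) / (0.229 + 0.012 + 0.5) ≈ 2.02429, MB₁ = 6510, so M₁ = 2.02429 × 6510 = 13178.1279 billion.
After: m₂ = (1 + 0.16) / (0.229 + 0.012 + 0.16) ≈ 2.89277, MB₂ = 6510 + 355 = 6865, so M₂ = 2.89277 × 6865 ≈ 19858.8661 billion.
ΔM = M₂ − M₁ = 19858.8661 − 13178.1279 = 6680.7382 billion.

6681 billion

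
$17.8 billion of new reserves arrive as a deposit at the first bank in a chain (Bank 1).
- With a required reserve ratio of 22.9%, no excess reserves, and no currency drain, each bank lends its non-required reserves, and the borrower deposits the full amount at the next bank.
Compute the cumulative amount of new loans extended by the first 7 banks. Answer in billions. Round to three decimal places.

$50.224 billion

Bank i lends (1 − rr)^i of the original deposit: Bank 1 lends 17.8·0.7710 = 13.7238, Bank 2 lends 17.8·0.7710² ≈ 10.5810, and so on.
Summing a geometric series: total = 17.8·[0.7710·(1 − 0.7710^7) / (1 − 0.7710)] ≈ 50.2237 billion.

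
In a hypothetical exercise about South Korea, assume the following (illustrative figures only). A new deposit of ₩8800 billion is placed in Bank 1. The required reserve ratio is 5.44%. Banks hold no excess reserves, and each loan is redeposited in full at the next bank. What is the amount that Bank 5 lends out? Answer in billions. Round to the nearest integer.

Each bank lends a fraction (1 − rr) = 0.9456 of the deposit it receives, so Bank 5 receives 8800·0.9456^4 and lends 8800·0.9456^5 ≈ 6653.0378 billion.

₩6653 billion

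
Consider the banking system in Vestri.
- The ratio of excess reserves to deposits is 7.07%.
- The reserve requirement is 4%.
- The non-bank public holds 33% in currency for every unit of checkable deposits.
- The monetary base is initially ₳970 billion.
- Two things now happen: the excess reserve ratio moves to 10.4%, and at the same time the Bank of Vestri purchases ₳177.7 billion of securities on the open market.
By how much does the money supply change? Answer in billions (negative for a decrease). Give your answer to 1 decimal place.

Before: m₁ = (1 + 0.33) / (0.04 + 0.0707 + 0.33) ≈ 3.017926, MB₁ = 970, so M₁ = 3.017926 × 970 ≈ 2927.3882 billion.
After: m₂ = (1 + 0.33) / (0.04 + 0.104 + 0.33) ≈ 2.805907, MB₂ = 970 + 177.7 = 1147.7, so M₂ = 2.805907 × 1147.7 ≈ 3220.3395 billion.
ΔM = M₂ − M₁ = 3220.3395 − 2927.3882 = 292.9513 billion.

₳293.0 billion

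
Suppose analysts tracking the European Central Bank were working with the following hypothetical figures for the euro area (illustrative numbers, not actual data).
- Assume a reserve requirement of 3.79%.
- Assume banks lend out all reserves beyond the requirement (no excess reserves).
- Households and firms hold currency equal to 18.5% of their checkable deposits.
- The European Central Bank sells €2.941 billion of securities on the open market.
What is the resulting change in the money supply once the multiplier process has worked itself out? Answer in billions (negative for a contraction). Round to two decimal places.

The money multiplier is m = (1 + c) / (rr + c) = (1 + 0.185) / (0.0379 + 0.185) ≈ 5.3163.
The sale removes 2.941 billion of base, so ΔM = m × ΔMB = 5.3163 × (−2.941) ≈ -15.6352 billion.

-15.64 billion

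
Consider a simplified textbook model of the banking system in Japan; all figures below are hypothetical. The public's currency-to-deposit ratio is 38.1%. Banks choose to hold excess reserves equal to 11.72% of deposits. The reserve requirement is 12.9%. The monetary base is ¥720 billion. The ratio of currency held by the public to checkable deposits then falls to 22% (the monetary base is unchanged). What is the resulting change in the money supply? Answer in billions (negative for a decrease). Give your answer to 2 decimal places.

Initially m₁ = (1 + 0.381) / (0.129 + 0.1172 + 0.381) ≈ 2.201849, so M₁ = 2.201849 × 720 ≈ 1585.3313 billion.
After the change m₂ = (1 + 0.22) / (0.129 + 0.1172 + 0.22) ≈ 2.616903, so M₂ = 2.616903 × 720 ≈ 1884.1702 billion.
ΔM = M₂ − M₁ = 1884.1702 − 1585.3313 = 298.8389 billion.

¥298.84 billion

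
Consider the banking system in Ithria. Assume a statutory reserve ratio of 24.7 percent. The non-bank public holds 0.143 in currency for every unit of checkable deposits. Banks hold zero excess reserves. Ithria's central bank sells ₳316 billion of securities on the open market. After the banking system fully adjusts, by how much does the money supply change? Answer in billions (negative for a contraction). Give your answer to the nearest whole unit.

-926 billion

The money multiplier is m = (1 + c) / (rr + c) = (1 + 0.143) / (0.247 + 0.143) ≈ 2.9308.
The sale removes 316 billion of base, so ΔM = m × ΔMB = 2.9308 × (−316) = -926.1328 billion.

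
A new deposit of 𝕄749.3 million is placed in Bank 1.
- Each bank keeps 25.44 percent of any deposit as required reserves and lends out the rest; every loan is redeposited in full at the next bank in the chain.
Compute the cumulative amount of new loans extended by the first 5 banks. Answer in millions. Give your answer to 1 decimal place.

Bank i lends (1 − rr)^i of the original deposit: Bank 1 lends 749.3·0.7456 ≈ 558.6781, Bank 2 lends 749.3·0.7456² ≈ 416.5504, and so on.
Summing a geometric series: total = 749.3·[0.7456·(1 − 0.7456^5) / (1 − 0.7456)] ≈ 1690.0342 million.

𝕄1690.0 million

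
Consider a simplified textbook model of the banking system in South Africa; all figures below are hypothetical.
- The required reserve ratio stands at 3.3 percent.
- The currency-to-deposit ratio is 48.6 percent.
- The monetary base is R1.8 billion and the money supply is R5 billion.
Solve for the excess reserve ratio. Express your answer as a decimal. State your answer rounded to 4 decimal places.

Using m = M/MB = 5/1.8 ≈ 2.777778. Since m = (1 + c)/(c + rr + e), the denominator satisfies c + rr + e = (1 + c)/m = (1 + 0.486) / 2.777778 ≈ 0.534960.
With c = 0.486 and rr = 0.033, the excess reserve ratio is 0.534960 − 0.486 − 0.033 = 0.01596.

0.0160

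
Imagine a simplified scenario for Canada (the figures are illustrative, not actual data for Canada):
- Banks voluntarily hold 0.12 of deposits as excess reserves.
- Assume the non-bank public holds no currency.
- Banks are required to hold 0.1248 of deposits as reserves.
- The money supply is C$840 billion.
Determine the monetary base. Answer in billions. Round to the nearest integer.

C$206 billion

The money multiplier is m = 1 / (rr + e) = 1 / (0.1248 + 0.12) ≈ 4.0850.
MB = M / m = 840 / 4.0850 ≈ 205.6304 billion.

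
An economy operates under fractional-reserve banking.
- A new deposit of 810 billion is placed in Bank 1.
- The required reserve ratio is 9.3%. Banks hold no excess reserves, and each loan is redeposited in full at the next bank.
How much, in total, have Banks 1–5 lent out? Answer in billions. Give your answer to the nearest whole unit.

3051 billion

Bank i lends (1 − rr)^i of the original deposit: Bank 1 lends 810·0.9070 = 734.6700, Bank 2 lends 810·0.9070² ≈ 666.3457, and so on.
Summing a geometric series: total = 810·[0.9070·(1 − 0.9070^5) / (1 − 0.9070)] ≈ 3050.7488 billion.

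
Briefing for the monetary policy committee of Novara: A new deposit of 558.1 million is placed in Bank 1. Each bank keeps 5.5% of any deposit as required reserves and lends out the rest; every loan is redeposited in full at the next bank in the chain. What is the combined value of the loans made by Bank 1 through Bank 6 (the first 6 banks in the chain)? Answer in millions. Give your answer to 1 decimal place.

Bank i lends (1 − rr)^i of the original deposit: Bank 1 lends 558.1·0.9450 = 527.4045, Bank 2 lends 558.1·0.9450² ≈ 498.3973, and so on.
Summing a geometric series: total = 558.1·[0.9450·(1 − 0.9450^6) / (1 − 0.9450)] ≈ 2759.9387 million.

2759.9 million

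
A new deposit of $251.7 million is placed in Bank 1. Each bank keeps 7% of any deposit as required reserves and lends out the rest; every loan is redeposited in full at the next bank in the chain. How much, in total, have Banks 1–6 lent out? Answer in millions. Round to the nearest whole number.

Bank i lends (1 − rr)^i of the original deposit: Bank 1 lends 251.7·0.9300 = 234.0810, Bank 2 lends 251.7·0.9300² ≈ 217.6953, and so on.
Summing a geometric series: total = 251.7·[0.9300·(1 − 0.9300^6) / (1 − 0.9300)] ≈ 1180.4699 million.

$1180 million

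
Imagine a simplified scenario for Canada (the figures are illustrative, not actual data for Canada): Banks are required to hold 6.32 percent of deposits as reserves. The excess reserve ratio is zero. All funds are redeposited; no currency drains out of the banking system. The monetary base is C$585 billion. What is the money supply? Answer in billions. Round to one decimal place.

With no currency drain or excess reserves, the money multiplier is m = 1/rr = 1/0.0632 ≈ 15.82278.
Money supply M = m × MB = 15.82278 × 585 = 9256.3263 billion.

C$9256.3 billion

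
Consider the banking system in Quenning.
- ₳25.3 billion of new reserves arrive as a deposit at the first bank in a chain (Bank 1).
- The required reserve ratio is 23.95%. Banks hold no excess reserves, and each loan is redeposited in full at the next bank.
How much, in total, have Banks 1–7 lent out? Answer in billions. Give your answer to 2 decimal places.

Bank i lends (1 − rr)^i of the original deposit: Bank 1 lends 25.3·0.7605 ≈ 19.2406, Bank 2 lends 25.3·0.7605² ≈ 14.6325, and so on.
Summing a geometric series: total = 25.3·[0.7605·(1 − 0.7605^7) / (1 − 0.7605)] ≈ 68.5170 billion.

₳68.52 billion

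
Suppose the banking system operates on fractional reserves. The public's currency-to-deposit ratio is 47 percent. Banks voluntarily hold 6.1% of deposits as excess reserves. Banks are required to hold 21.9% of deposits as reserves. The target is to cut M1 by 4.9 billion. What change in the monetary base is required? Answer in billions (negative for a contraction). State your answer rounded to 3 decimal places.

-2.500 billion

The money multiplier is m = (1 + c) / (rr + e + c) = (1 + 0.47) / (0.219 + 0.061 + 0.47) = 1.96.
ΔMB = ΔM / m = (−4.9) / 1.96 = -2.5 billion.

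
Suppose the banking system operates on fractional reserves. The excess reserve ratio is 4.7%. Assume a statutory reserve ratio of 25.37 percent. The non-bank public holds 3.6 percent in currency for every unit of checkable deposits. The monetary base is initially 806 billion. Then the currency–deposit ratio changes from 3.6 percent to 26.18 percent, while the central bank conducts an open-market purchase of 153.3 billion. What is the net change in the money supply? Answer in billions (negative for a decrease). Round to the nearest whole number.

Before: m₁ = (1 + 0.036) / (0.2537 + 0.047 + 0.036) ≈ 3.0769, MB₁ = 806, so M₁ = 3.0769 × 806 = 2479.9814 billion.
After: m₂ = (1 + 0.2618) / (0.2537 + 0.047 + 0.2618) = 2.2432, MB₂ = 806 + 153.3 = 959.3, so M₂ = 2.2432 × 959.3 ≈ 2151.9018 billion.
ΔM = M₂ − M₁ = 2151.9018 − 2479.9814 = -328.0796 billion.

-328 billion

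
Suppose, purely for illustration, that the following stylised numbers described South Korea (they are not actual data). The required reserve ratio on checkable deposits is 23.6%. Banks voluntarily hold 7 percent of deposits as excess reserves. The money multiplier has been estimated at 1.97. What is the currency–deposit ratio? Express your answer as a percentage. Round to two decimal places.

Using m = 1.97. From m = (1 + c)/(c + rr + e), rearranging gives 1 + c = m·(c + rr + e), so c·(1 − m) = m·(rr + e) − 1.
Hence c = [m·(rr + e) − 1]/(1 − m) = [1.97 × (0.236 + 0.07) − 1] / (1 − 1.97) ≈ 0.409464.

40.95%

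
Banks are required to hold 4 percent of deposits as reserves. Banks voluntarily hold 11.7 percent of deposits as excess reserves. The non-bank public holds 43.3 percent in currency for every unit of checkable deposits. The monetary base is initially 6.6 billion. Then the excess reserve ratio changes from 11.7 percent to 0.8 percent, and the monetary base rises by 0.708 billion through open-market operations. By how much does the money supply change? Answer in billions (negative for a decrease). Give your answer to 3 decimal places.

Before: m₁ = (1 + 0.433) / (0.04 + 0.117 + 0.433) ≈ 2.42881, MB₁ = 6.6, so M₁ = 2.42881 × 6.6 ≈ 16.0301 billion.
After: m₂ = (1 + 0.433) / (0.04 + 0.008 + 0.433) ≈ 2.97921, MB₂ = 6.6 + 0.708 = 7.308, so M₂ = 2.97921 × 7.308 ≈ 21.7721 billion.
ΔM = M₂ − M₁ = 21.7721 − 16.0301 = 5.742 billion.

5.742 billion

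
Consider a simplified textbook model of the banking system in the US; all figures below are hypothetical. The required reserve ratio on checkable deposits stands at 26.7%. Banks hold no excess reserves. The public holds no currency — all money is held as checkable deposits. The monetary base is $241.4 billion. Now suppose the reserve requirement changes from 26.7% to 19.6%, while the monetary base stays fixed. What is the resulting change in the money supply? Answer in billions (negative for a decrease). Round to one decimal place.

Initially m₁ = 1 / (0.267) ≈ 3.74532, so M₁ = 3.74532 × 241.4 ≈ 904.1202 billion.
After the change m₂ = 1 / (0.196) ≈ 5.10204, so M₂ = 5.10204 × 241.4 ≈ 1231.6325 billion.
ΔM = M₂ − M₁ = 1231.6325 − 904.1202 = 327.5123 billion.

$327.5 billion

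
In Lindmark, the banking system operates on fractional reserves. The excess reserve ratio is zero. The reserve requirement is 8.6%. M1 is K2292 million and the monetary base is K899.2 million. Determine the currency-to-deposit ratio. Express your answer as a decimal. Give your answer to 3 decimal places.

0.504

Using m = M/MB = 2292/899.2 ≈ 2.548932. From m = (1 + c)/(c + rr + e), rearranging gives 1 + c = m·(c + rr + e), so c·(1 − m) = m·(rr + e) − 1.
Hence c = [m·(rr + e) − 1]/(1 − m) = [2.548932 × (0.086 + 0) − 1] / (1 − 2.548932) ≈ 0.504084.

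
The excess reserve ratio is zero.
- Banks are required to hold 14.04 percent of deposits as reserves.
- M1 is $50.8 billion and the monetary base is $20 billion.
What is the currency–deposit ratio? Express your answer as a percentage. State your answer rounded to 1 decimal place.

41.8%

Using m = M/MB = 50.8/20 = 2.540000. From m = (1 + c)/(c + rr + e), rearranging gives 1 + c = m·(c + rr + e), so c·(1 − m) = m·(rr + e) − 1.
Hence c = [m·(rr + e) − 1]/(1 − m) = [2.540000 × (0.1404 + 0) − 1] / (1 − 2.540000) ≈ 0.417782.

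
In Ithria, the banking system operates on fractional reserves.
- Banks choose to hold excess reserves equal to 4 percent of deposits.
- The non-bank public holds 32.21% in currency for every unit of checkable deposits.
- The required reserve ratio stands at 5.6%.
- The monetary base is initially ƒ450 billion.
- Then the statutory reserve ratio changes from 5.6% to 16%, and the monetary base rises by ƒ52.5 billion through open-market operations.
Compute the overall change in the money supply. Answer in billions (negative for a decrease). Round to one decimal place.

-150.5 billion

Before: m₁ = (1 + 0.3221) / (0.056 + 0.04 + 0.3221) ≈ 3.16216, MB₁ = 450, so M₁ = 3.16216 × 450 = 1422.972 billion.
After: m₂ = (1 + 0.3221) / (0.16 + 0.04 + 0.3221) ≈ 2.53227, MB₂ = 450 + 52.5 = 502.5, so M₂ = 2.53227 × 502.5 ≈ 1272.4657 billion.
ΔM = M₂ − M₁ = 1272.4657 − 1422.972 = -150.5063 billion.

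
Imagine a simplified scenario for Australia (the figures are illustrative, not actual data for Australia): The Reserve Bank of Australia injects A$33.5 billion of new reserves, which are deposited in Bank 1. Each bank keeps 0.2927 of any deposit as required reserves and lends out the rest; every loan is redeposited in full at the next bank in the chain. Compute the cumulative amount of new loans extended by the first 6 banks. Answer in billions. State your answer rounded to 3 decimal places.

Bank i lends (1 − rr)^i of the original deposit: Bank 1 lends 33.5·0.7073 ≈ 23.6945, Bank 2 lends 33.5·0.7073² ≈ 16.7592, and so on.
Summing a geometric series: total = 33.5·[0.7073·(1 − 0.7073^6) / (1 − 0.7073)] ≈ 70.8161 billion.

A$70.816 billion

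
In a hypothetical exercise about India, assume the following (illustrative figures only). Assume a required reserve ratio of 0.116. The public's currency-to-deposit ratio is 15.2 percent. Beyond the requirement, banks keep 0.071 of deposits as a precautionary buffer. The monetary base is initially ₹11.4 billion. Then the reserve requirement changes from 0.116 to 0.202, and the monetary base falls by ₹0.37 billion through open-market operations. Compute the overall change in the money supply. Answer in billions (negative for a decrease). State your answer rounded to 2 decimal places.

-8.84 billion

Before: m₁ = (1 + 0.152) / (0.116 + 0.071 + 0.152) ≈ 3.39823, MB₁ = 11.4, so M₁ = 3.39823 × 11.4 ≈ 38.7398 billion.
After: m₂ = (1 + 0.152) / (0.202 + 0.071 + 0.152) ≈ 2.71059, MB₂ = 11.4 − 0.37 = 11.03, so M₂ = 2.71059 × 11.03 ≈ 29.8978 billion.
ΔM = M₂ − M₁ = 29.8978 − 38.7398 = -8.842 billion.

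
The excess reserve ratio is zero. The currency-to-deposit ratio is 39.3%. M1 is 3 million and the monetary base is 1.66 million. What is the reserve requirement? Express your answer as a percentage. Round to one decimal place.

37.8%

Using m = M/MB = 3/1.66 ≈ 1.807229. Since m = (1 + c)/(c + rr + e), the denominator satisfies c + rr + e = (1 + c)/m = (1 + 0.393) / 1.807229 ≈ 0.770793.
With c = 0.393 and e = 0, the reserve requirement is 0.770793 − 0.393 − 0 = 0.377793.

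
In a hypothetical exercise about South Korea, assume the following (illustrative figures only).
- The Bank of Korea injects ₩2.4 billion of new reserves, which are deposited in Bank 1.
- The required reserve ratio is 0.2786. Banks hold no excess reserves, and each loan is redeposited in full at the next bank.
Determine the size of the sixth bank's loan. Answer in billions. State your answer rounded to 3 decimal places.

Each bank lends a fraction (1 − rr) = 0.7214 of the deposit it receives, so Bank 6 receives 2.4·0.7214^5 and lends 2.4·0.7214^6 ≈ 0.3383 billion.

₩0.338 billion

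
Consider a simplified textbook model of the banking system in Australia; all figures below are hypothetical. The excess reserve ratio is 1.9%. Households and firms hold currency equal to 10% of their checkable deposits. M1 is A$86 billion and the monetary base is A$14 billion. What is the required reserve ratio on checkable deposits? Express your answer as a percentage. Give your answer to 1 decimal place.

6.0%

Using m = M/MB = 86/14 ≈ 6.142857. Since m = (1 + c)/(c + rr + e), the denominator satisfies c + rr + e = (1 + c)/m = (1 + 0.1) / 6.142857 ≈ 0.179070.
With c = 0.1 and e = 0.019, the required reserve ratio on checkable deposits is 0.179070 − 0.1 − 0.019 = 0.06007.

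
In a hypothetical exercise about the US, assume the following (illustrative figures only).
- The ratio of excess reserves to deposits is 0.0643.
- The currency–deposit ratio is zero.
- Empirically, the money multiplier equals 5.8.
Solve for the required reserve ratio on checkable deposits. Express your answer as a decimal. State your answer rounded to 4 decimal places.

Using m = 5.8. Since m = (1 + c)/(c + rr + e), the denominator satisfies c + rr + e = (1 + c)/m = (1 + 0) / 5.8 ≈ 0.172414.
With c = 0 and e = 0.0643, the required reserve ratio on checkable deposits is 0.172414 − 0 − 0.0643 = 0.108114.

0.1081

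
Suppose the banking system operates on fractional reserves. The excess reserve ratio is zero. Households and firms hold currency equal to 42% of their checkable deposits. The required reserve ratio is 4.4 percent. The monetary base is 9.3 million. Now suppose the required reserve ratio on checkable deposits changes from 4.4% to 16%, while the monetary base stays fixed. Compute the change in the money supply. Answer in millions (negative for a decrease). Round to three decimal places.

Initially m₁ = (1 + 0.42) / (0.044 + 0.42) ≈ 3.06034, so M₁ = 3.06034 × 9.3 ≈ 28.4612 million.
After the change m₂ = (1 + 0.42) / (0.16 + 0.42) ≈ 2.44828, so M₂ = 2.44828 × 9.3 ≈ 22.769 million.
ΔM = M₂ − M₁ = 22.769 − 28.4612 = -5.6922 million.

-5.692 million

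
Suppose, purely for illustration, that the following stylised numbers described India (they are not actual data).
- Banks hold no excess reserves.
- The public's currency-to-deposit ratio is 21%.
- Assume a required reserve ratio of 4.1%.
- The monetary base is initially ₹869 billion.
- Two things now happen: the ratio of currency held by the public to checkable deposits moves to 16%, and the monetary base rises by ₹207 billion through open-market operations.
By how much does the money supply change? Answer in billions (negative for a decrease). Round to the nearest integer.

Before: m₁ = (1 + 0.21) / (0.041 + 0.21) ≈ 4.82072, MB₁ = 869, so M₁ = 4.82072 × 869 ≈ 4189.2057 billion.
After: m₂ = (1 + 0.16) / (0.041 + 0.16) ≈ 5.77114, MB₂ = 869 + 207 = 1076, so M₂ = 5.77114 × 1076 ≈ 6209.7466 billion.
ΔM = M₂ − M₁ = 6209.7466 − 4189.2057 = 2020.5409 billion.

₹2021 billion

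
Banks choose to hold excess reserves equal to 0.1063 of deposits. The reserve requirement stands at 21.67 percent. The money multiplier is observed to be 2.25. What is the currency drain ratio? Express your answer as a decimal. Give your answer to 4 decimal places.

Using m = 2.25. From m = (1 + c)/(c + rr + e), rearranging gives 1 + c = m·(c + rr + e), so c·(1 − m) = m·(rr + e) − 1.
Hence c = [m·(rr + e) − 1]/(1 − m) = [2.25 × (0.2167 + 0.1063) − 1] / (1 − 2.25) = 0.218600.

0.2186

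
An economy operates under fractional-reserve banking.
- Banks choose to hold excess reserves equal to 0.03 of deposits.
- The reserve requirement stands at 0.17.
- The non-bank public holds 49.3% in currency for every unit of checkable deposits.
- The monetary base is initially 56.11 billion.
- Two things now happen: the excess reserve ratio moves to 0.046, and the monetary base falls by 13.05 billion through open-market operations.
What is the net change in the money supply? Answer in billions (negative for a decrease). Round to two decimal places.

-30.21 billion

Before: m₁ = (1 + 0.493) / (0.17 + 0.03 + 0.493) ≈ 2.15440, MB₁ = 56.11, so M₁ = 2.15440 × 56.11 ≈ 120.8834 billion.
After: m₂ = (1 + 0.493) / (0.17 + 0.046 + 0.493) ≈ 2.10578, MB₂ = 56.11 − 13.05 = 43.06, so M₂ = 2.10578 × 43.06 ≈ 90.6749 billion.
ΔM = M₂ − M₁ = 90.6749 − 120.8834 = -30.2085 billion.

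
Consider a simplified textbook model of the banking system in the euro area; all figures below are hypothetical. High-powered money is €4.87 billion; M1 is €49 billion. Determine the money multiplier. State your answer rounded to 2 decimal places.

The money multiplier is m = M / MB = 49 / 4.87 ≈ 10.06160.

10.06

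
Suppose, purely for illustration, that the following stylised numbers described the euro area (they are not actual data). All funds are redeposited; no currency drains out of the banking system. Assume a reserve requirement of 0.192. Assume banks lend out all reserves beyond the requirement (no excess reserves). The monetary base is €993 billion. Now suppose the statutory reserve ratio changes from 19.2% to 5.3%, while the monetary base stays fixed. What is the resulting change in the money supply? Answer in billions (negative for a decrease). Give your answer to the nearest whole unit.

Initially m₁ = 1 / (0.192) ≈ 5.2083, so M₁ = 5.2083 × 993 = 5171.8419 billion.
After the change m₂ = 1 / (0.053) ≈ 18.8679, so M₂ = 18.8679 × 993 = 18735.8247 billion.
ΔM = M₂ − M₁ = 18735.8247 − 5171.8419 = 13563.9828 billion.

€13564 billion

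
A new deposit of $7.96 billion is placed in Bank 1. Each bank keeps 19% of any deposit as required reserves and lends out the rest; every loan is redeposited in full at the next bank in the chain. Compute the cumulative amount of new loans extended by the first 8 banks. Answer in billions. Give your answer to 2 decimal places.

Bank i lends (1 − rr)^i of the original deposit: Bank 1 lends 7.96·0.8100 = 6.4476, Bank 2 lends 7.96·0.8100² ≈ 5.2226, and so on.
Summing a geometric series: total = 7.96·[0.8100·(1 − 0.8100^8) / (1 − 0.8100)] ≈ 27.6466 billion.

$27.65 billion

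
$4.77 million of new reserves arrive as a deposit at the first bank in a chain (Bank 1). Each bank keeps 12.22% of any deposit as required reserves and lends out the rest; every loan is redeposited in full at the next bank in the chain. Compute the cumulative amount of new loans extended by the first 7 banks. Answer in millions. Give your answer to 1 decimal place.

Bank i lends (1 − rr)^i of the original deposit: Bank 1 lends 4.77·0.8778 ≈ 4.1871, Bank 2 lends 4.77·0.8778² ≈ 3.6754, and so on.
Summing a geometric series: total = 4.77·[0.8778·(1 − 0.8778^7) / (1 − 0.8778)] ≈ 20.5046 million.

$20.5 million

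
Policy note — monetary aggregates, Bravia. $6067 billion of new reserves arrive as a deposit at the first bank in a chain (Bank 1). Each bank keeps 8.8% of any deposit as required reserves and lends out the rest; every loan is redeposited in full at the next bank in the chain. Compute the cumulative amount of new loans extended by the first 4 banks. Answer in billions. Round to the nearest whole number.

Bank i lends (1 − rr)^i of the original deposit: Bank 1 lends 6067·0.9120 = 5533.1040, Bank 2 lends 6067·0.9120² ≈ 5046.1908, and so on.
Summing a geometric series: total = 6067·[0.9120·(1 − 0.9120^4) / (1 − 0.9120)] ≈ 19378.5599 billion.

$19379 billion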